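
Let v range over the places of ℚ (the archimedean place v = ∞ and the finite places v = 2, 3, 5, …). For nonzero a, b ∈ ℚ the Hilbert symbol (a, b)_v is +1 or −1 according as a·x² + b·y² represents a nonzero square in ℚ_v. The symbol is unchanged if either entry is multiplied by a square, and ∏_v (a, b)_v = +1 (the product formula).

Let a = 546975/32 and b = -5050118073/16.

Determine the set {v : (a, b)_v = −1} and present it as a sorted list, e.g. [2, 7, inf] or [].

(a, b) ≡ (4862, -273) mod (ℚ^×)²; places V = {2, 3, 5, 7, 11, 13, 17, 23, ∞}.
(a,b)_2: α=-5, β=-4; u≡7, v≡7 (mod 8); ε(u)ε(v)=1·1, αω(v)=-5·0, βω(u)=-4·0; sum ≡ 1  ⇒  -1.
(a,b)_13: α=1, u≡12; β=1, v≡11 (mod 13); (12|13)=+1, (11|13)=-1; sign (−1)^0·+1^1·-1^1 = -1.
(a,b)_3: α=2, u≡2; β=1, v≡2 (mod 3); (2|3)=-1, (2|3)=-1; sign (−1)^0·-1^1·-1^2 = -1.
(a,b)_7: α=0, u≡4; β=1, v≡3 (mod 7); (4|7)=+1, (3|7)=-1; sign (−1)^0·+1^1·-1^0 = +1.
(a,b)_∞: sgn(4862)=+, sgn(-273)=−, so +1.
(a,b)_11: α=1, u≡6; β=2, v≡10 (mod 11); (6|11)=-1, (10|11)=-1; sign (−1)^0·-1^2·-1^1 = -1.
(a,b)_23: α=0, u≡9; β=2, v≡6 (mod 23); (9|23)=+1, (6|23)=+1; sign (−1)^0·+1^2·+1^0 = +1.
(a,b)_17: α=1, u≡3; β=2, v≡4 (mod 17); (3|17)=-1, (4|17)=+1; sign (−1)^0·-1^2·+1^1 = +1.
(a,b)_5: α=2, u≡2; β=0, v≡2 (mod 5); (2|5)=-1, (2|5)=-1; sign (−1)^0·-1^0·-1^2 = +1.
(4862, -273 / ℚ) ramifies at {2, 3, 11, 13}: a division algebra.

[2, 3, 11, 13]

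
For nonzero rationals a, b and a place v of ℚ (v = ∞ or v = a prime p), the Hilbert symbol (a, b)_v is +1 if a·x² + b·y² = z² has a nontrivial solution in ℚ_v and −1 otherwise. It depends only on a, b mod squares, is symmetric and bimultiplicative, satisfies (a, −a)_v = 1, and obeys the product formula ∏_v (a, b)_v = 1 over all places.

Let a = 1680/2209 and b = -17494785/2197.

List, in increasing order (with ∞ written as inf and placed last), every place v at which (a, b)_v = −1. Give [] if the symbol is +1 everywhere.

[3, 17]

Mod squares: a ≡ 105, b ≡ -23205. Check v ∈ {∞, 2, 3, 5, 7, 11, 13, 17, 47}.
v=13: a=13^0·(≡10), b=13^-3·(≡4) mod 13; (10|13)=+1, (4|13)=+1; (−1)^{0·-3·6}·(+1)^-3·(+1)^0 = +1.
v=2: v_2(a)=4, v_2(b)=0; units ≡ 1, 3 (mod 8); ε·ε+αω+βω = 0·1+4·1+0·0 ≡ 0  ⇒  (a,b)_2 = +1.
v=11: a=11^0·(≡7), b=11^2·(≡4) mod 11; (7|11)=-1, (4|11)=+1; (−1)^{0·2·5}·(-1)^2·(+1)^0 = +1.
v=7: a=7^1·(≡4), b=7^1·(≡3) mod 7; (4|7)=+1, (3|7)=-1; (−1)^{1·1·3}·(+1)^1·(-1)^1 = +1.
v=3: a=3^1·(≡2), b=3^5·(≡2) mod 3; (2|3)=-1, (2|3)=-1; (−1)^{1·5·1}·(-1)^5·(-1)^1 = -1.
v=5: a=5^1·(≡4), b=5^1·(≡4) mod 5; (4|5)=+1, (4|5)=+1; (−1)^{1·1·2}·(+1)^1·(+1)^1 = +1.
v=47: a=47^-2·(≡35), b=47^0·(≡41) mod 47; (35|47)=-1, (41|47)=-1; (−1)^{-2·0·23}·(-1)^0·(-1)^-2 = +1.
v=∞: 105 > 0 and -23205 < 0  ⇒  (a,b)_∞ = +1.
v=17: a=17^0·(≡3), b=17^1·(≡6) mod 17; (3|17)=-1, (6|17)=-1; (−1)^{0·1·8}·(-1)^1·(-1)^0 = -1.
|Ram(105, -23205)| = 2, even; anisotropic at {3, 17}.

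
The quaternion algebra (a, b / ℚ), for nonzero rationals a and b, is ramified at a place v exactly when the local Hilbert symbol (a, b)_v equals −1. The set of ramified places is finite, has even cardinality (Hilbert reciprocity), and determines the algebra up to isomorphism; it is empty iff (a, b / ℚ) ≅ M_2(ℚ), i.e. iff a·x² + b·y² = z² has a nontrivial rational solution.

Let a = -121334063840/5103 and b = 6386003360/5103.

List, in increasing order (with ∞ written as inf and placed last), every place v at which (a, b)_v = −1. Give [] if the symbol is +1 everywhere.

[7, 11]

(a, b) ≡ (-770, 14630) mod (ℚ^×)²; places V = {2, 3, 5, 7, 11, 19, 23, ∞}.
(a,b)_23: α=2, u≡12; β=2, v≡3 (mod 23); (12|23)=+1, (3|23)=+1; sign (−1)^0·+1^2·+1^2 = +1.
(a,b)_5: α=1, u≡4; β=1, v≡4 (mod 5); (4|5)=+1, (4|5)=+1; sign (−1)^0·+1^1·+1^1 = +1.
(a,b)_11: α=1, u≡2; β=1, v≡8 (mod 11); (2|11)=-1, (8|11)=-1; sign (−1)^1·-1^1·-1^1 = -1.
(a,b)_2: α=5, β=5; u≡7, v≡3 (mod 8); ε(u)ε(v)=1·1, αω(v)=5·1, βω(u)=5·0; sum ≡ 0  ⇒  +1.
(a,b)_∞: sgn(-770)=−, sgn(14630)=+, so +1.
(a,b)_19: α=4, u≡5; β=3, v≡14 (mod 19); (5|19)=+1, (14|19)=-1; sign (−1)^0·+1^3·-1^4 = +1.
(a,b)_7: α=-1, u≡4; β=-1, v≡2 (mod 7); (4|7)=+1, (2|7)=+1; sign (−1)^1·+1^-1·+1^-1 = -1.
(a,b)_3: α=-6, u≡1; β=-6, v≡2 (mod 3); (1|3)=+1, (2|3)=-1; sign (−1)^0·+1^-6·-1^-6 = +1.
Ram(-770, 14630) = {7, 11}; no ℚ_7-point on the conic.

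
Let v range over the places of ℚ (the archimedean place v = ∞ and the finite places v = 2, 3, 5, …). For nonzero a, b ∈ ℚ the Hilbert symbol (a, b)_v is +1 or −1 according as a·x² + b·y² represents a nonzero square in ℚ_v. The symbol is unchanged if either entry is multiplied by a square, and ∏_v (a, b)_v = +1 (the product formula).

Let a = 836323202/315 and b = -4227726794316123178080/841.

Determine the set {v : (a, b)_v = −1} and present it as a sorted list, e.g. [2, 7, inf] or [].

Mod squares: a ≡ 70, b ≡ -1430. Check v ∈ {∞, 2, 3, 5, 7, 11, 13, 29}.
v=11: a=11^4·(≡3), b=11^7·(≡2) mod 11; (3|11)=+1, (2|11)=-1; (−1)^{4·7·5}·(+1)^7·(-1)^4 = +1.
v=5: a=5^-1·(≡4), b=5^1·(≡4) mod 5; (4|5)=+1, (4|5)=+1; (−1)^{-1·1·2}·(+1)^1·(+1)^-1 = +1.
v=13: a=13^4·(≡2), b=13^7·(≡6) mod 13; (2|13)=-1, (6|13)=-1; (−1)^{4·7·6}·(-1)^7·(-1)^4 = -1.
v=3: a=3^-2·(≡1), b=3^2·(≡1) mod 3; (1|3)=+1, (1|3)=+1; (−1)^{-2·2·1}·(+1)^2·(+1)^-2 = +1.
v=29: a=29^0·(≡21), b=29^-2·(≡24) mod 29; (21|29)=-1, (24|29)=+1; (−1)^{0·-2·14}·(-1)^-2·(+1)^0 = +1.
v=2: v_2(a)=1, v_2(b)=5; units ≡ 3, 5 (mod 8); ε·ε+αω+βω = 1·0+1·1+5·1 ≡ 0  ⇒  (a,b)_2 = +1.
v=7: a=7^-1·(≡5), b=7^4·(≡6) mod 7; (5|7)=-1, (6|7)=-1; (−1)^{-1·4·3}·(-1)^4·(-1)^-1 = -1.
v=∞: 70 > 0 and -1430 < 0  ⇒  (a,b)_∞ = +1.
|Ram(70, -1430)| = 2, even; anisotropic at {7, 13}.

[7, 13]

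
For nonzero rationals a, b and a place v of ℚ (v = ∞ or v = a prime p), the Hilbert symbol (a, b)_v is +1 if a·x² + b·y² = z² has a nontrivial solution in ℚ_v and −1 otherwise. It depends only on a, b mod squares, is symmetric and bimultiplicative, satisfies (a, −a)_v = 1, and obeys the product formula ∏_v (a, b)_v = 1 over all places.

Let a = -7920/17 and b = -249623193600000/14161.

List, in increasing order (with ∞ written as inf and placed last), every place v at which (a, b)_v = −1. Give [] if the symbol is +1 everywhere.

[11, inf]

(a, b) ≡ (-935, -185) mod (ℚ^×)²; places V = {2, 3, 5, 7, 11, 17, 37, ∞}.
(a,b)_7: α=0, u≡6; β=-2, v≡2 (mod 7); (6|7)=-1, (2|7)=+1; sign (−1)^0·-1^-2·+1^0 = +1.
(a,b)_5: α=1, u≡3; β=5, v≡3 (mod 5); (3|5)=-1, (3|5)=-1; sign (−1)^0·-1^5·-1^1 = +1.
(a,b)_37: α=0, u≡26; β=1, v≡20 (mod 37); (26|37)=+1, (20|37)=-1; sign (−1)^0·+1^1·-1^0 = +1.
(a,b)_17: α=-1, u≡2; β=-2, v≡2 (mod 17); (2|17)=+1, (2|17)=+1; sign (−1)^0·+1^-2·+1^-1 = +1.
(a,b)_3: α=2, u≡1; β=2, v≡1 (mod 3); (1|3)=+1, (1|3)=+1; sign (−1)^0·+1^2·+1^2 = +1.
(a,b)_11: α=1, u≡1; β=4, v≡10 (mod 11); (1|11)=+1, (10|11)=-1; sign (−1)^0·+1^4·-1^1 = -1.
(a,b)_2: α=4, β=14; u≡1, v≡7 (mod 8); ε(u)ε(v)=0·1, αω(v)=4·0, βω(u)=14·0; sum ≡ 0  ⇒  +1.
(a,b)_∞: sgn(-935)=−, sgn(-185)=−, so -1.
|Ram(-935, -185)| = 2, even; anisotropic at {11, ∞}.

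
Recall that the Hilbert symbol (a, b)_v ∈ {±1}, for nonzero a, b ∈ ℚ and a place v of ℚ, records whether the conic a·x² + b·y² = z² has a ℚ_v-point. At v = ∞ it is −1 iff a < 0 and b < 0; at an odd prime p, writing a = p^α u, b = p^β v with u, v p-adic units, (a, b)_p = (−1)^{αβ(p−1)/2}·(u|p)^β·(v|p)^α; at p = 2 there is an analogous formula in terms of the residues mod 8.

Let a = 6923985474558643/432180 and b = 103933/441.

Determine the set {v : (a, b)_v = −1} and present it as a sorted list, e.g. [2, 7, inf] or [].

[5, 23, 29, 37]

Mod squares: a ≡ 3335, b ≡ 37. Check v ∈ {∞, 2, 3, 5, 7, 23, 29, 31, 37, 53}.
v=2: v_2(a)=-2, v_2(b)=0; units ≡ 7, 5 (mod 8); ε·ε+αω+βω = 1·0+-2·1+0·0 ≡ 0  ⇒  (a,b)_2 = +1.
v=31: a=31^2·(≡9), b=31^0·(≡3) mod 31; (9|31)=+1, (3|31)=-1; (−1)^{2·0·15}·(+1)^0·(-1)^2 = +1.
v=7: a=7^-4·(≡3), b=7^-2·(≡2) mod 7; (3|7)=-1, (2|7)=+1; (−1)^{-4·-2·3}·(-1)^-2·(+1)^-4 = +1.
v=5: a=5^-1·(≡3), b=5^0·(≡3) mod 5; (3|5)=-1, (3|5)=-1; (−1)^{-1·0·2}·(-1)^0·(-1)^-1 = -1.
v=53: a=53^4·(≡24), b=53^2·(≡24) mod 53; (24|53)=+1, (24|53)=+1; (−1)^{4·2·26}·(+1)^2·(+1)^4 = +1.
v=37: a=37^2·(≡31), b=37^1·(≡1) mod 37; (31|37)=-1, (1|37)=+1; (−1)^{2·1·18}·(-1)^1·(+1)^2 = -1.
v=3: a=3^-2·(≡2), b=3^-2·(≡1) mod 3; (2|3)=-1, (1|3)=+1; (−1)^{-2·-2·1}·(-1)^-2·(+1)^-2 = +1.
v=∞: 3335 > 0 and 37 > 0  ⇒  (a,b)_∞ = +1.
v=29: a=29^1·(≡6), b=29^0·(≡14) mod 29; (6|29)=+1, (14|29)=-1; (−1)^{1·0·14}·(+1)^0·(-1)^1 = -1.
v=23: a=23^1·(≡21), b=23^0·(≡22) mod 23; (21|23)=-1, (22|23)=-1; (−1)^{1·0·11}·(-1)^0·(-1)^1 = -1.
Ram(3335, 37) = {5, 23, 29, 37}; no ℚ_5-point on the conic.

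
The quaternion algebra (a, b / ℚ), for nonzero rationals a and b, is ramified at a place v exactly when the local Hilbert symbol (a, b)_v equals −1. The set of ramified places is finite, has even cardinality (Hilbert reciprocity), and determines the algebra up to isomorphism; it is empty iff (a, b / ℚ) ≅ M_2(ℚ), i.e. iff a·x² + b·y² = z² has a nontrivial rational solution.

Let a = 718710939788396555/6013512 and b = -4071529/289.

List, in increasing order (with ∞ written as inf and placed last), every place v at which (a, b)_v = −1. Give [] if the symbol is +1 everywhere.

[2, 11, 13, 19]

(a, b) ≡ (86710, -33649) mod (ℚ^×)²; places V = {2, 3, 5, 7, 11, 13, 17, 19, 23, 29, ∞}.
(a,b)_∞: sgn(86710)=+, sgn(-33649)=−, so +1.
(a,b)_11: α=6, u≡7; β=3, v≡7 (mod 11); (7|11)=-1, (7|11)=-1; sign (−1)^0·-1^3·-1^6 = -1.
(a,b)_7: α=2, u≡1; β=1, v≡2 (mod 7); (1|7)=+1, (2|7)=+1; sign (−1)^0·+1^1·+1^2 = +1.
(a,b)_13: α=1, u≡4; β=0, v≡2 (mod 13); (4|13)=+1, (2|13)=-1; sign (−1)^0·+1^0·-1^1 = -1.
(a,b)_3: α=-2, u≡1; β=0, v≡2 (mod 3); (1|3)=+1, (2|3)=-1; sign (−1)^0·+1^0·-1^-2 = +1.
(a,b)_29: α=1, u≡15; β=0, v≡16 (mod 29); (15|29)=-1, (16|29)=+1; sign (−1)^0·-1^0·+1^1 = +1.
(a,b)_5: α=1, u≡3; β=0, v≡4 (mod 5); (3|5)=-1, (4|5)=+1; sign (−1)^0·-1^0·+1^1 = +1.
(a,b)_19: α=2, u≡13; β=1, v≡12 (mod 19); (13|19)=-1, (12|19)=-1; sign (−1)^0·-1^1·-1^2 = -1.
(a,b)_23: α=3, u≡5; β=1, v≡13 (mod 23); (5|23)=-1, (13|23)=+1; sign (−1)^1·-1^1·+1^3 = +1.
(a,b)_17: α=-4, u≡10; β=-2, v≡5 (mod 17); (10|17)=-1, (5|17)=-1; sign (−1)^0·-1^-2·-1^-4 = +1.
(a,b)_2: α=-3, β=0; u≡3, v≡7 (mod 8); ε(u)ε(v)=1·1, αω(v)=-3·0, βω(u)=0·1; sum ≡ 1  ⇒  -1.
(86710, -33649 / ℚ) ramifies at {2, 11, 13, 19}: a division algebra.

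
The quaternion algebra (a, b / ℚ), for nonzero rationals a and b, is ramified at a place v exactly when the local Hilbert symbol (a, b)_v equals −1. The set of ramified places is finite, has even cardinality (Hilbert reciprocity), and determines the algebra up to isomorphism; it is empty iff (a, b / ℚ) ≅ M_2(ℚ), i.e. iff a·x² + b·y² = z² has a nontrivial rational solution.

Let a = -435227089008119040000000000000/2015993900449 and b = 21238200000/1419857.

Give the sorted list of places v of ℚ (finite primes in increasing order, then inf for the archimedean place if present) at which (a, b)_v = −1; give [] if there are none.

[2, 23]

(a, b) ≡ (-285, 111435) mod (ℚ^×)²; places V = {2, 3, 5, 17, 19, 23, ∞}.
(a,b)_2: α=20, β=6; u≡3, v≡3 (mod 8); ε(u)ε(v)=1·1, αω(v)=20·1, βω(u)=6·1; sum ≡ 1  ⇒  -1.
(a,b)_23: α=4, u≡15; β=1, v≡22 (mod 23); (15|23)=-1, (22|23)=-1; sign (−1)^0·-1^1·-1^4 = -1.
(a,b)_17: α=-10, u≡9; β=-5, v≡6 (mod 17); (9|17)=+1, (6|17)=-1; sign (−1)^0·+1^-5·-1^-10 = +1.
(a,b)_∞: sgn(-285)=−, sgn(111435)=+, so +1.
(a,b)_3: α=11, u≡1; β=5, v≡2 (mod 3); (1|3)=+1, (2|3)=-1; sign (−1)^1·+1^5·-1^11 = +1.
(a,b)_5: α=13, u≡3; β=5, v≡2 (mod 5); (3|5)=-1, (2|5)=-1; sign (−1)^0·-1^5·-1^13 = +1.
(a,b)_19: α=3, u≡1; β=1, v≡3 (mod 19); (1|19)=+1, (3|19)=-1; sign (−1)^1·+1^1·-1^3 = +1.
Ram(-285, 111435) = {2, 23}; no ℚ_2-point on the conic.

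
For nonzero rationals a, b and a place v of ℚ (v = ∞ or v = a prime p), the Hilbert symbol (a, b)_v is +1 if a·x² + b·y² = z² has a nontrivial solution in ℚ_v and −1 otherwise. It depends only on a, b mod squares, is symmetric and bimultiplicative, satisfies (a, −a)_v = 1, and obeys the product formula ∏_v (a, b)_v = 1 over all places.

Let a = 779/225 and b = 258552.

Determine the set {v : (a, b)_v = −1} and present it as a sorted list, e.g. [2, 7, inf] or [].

(a, b) ≡ (779, 798) mod (ℚ^×)²; places V = {2, 3, 5, 7, 19, 41, ∞}.
(a,b)_3: α=-2, u≡2; β=5, v≡2 (mod 3); (2|3)=-1, (2|3)=-1; sign (−1)^0·-1^5·-1^-2 = -1.
(a,b)_19: α=1, u≡18; β=1, v≡4 (mod 19); (18|19)=-1, (4|19)=+1; sign (−1)^1·-1^1·+1^1 = +1.
(a,b)_41: α=1, u≡3; β=0, v≡6 (mod 41); (3|41)=-1, (6|41)=-1; sign (−1)^0·-1^0·-1^1 = -1.
(a,b)_∞: sgn(779)=+, sgn(798)=+, so +1.
(a,b)_2: α=0, β=3; u≡3, v≡7 (mod 8); ε(u)ε(v)=1·1, αω(v)=0·0, βω(u)=3·1; sum ≡ 0  ⇒  +1.
(a,b)_5: α=-2, u≡1; β=0, v≡2 (mod 5); (1|5)=+1, (2|5)=-1; sign (−1)^0·+1^0·-1^-2 = +1.
(a,b)_7: α=0, u≡2; β=1, v≡4 (mod 7); (2|7)=+1, (4|7)=+1; sign (−1)^0·+1^1·+1^0 = +1.
Ram(779, 798) = {3, 41}; no ℚ_3-point on the conic.

[3, 41]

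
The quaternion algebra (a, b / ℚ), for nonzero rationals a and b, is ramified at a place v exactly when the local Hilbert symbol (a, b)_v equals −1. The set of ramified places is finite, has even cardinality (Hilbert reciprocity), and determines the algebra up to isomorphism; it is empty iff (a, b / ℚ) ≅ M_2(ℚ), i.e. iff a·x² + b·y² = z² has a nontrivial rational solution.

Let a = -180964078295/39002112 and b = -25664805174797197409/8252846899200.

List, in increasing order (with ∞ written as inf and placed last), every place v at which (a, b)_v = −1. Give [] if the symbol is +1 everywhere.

Mod squares: a ≡ -910, b ≡ -2002. Check v ∈ {∞, 2, 3, 5, 7, 11, 13, 23, 31, 37}.
v=3: a=3^-2·(≡2), b=3^-2·(≡2) mod 3; (2|3)=-1, (2|3)=-1; (−1)^{-2·-2·1}·(-1)^-2·(-1)^-2 = +1.
v=13: a=13^1·(≡5), b=13^1·(≡11) mod 13; (5|13)=-1, (11|13)=-1; (−1)^{1·1·6}·(-1)^1·(-1)^1 = +1.
v=2: v_2(a)=-13, v_2(b)=-17; units ≡ 1, 7 (mod 8); ε·ε+αω+βω = 0·1+-13·0+-17·0 ≡ 0  ⇒  (a,b)_2 = +1.
v=23: a=23^-2·(≡21), b=23^-4·(≡19) mod 23; (21|23)=-1, (19|23)=-1; (−1)^{-2·-4·11}·(-1)^-4·(-1)^-2 = +1.
v=7: a=7^5·(≡6), b=7^7·(≡4) mod 7; (6|7)=-1, (4|7)=+1; (−1)^{5·7·3}·(-1)^7·(+1)^5 = +1.
v=∞: -910 < 0 and -2002 < 0  ⇒  (a,b)_∞ = -1.
v=31: a=31^0·(≡19), b=31^2·(≡24) mod 31; (19|31)=+1, (24|31)=-1; (−1)^{0·2·15}·(+1)^2·(-1)^0 = +1.
v=5: a=5^1·(≡3), b=5^-2·(≡2) mod 5; (3|5)=-1, (2|5)=-1; (−1)^{1·-2·2}·(-1)^-2·(-1)^1 = -1.
v=37: a=37^2·(≡14), b=37^4·(≡27) mod 37; (14|37)=-1, (27|37)=+1; (−1)^{2·4·18}·(-1)^4·(+1)^2 = +1.
v=11: a=11^2·(≡1), b=11^3·(≡5) mod 11; (1|11)=+1, (5|11)=+1; (−1)^{2·3·5}·(+1)^3·(+1)^2 = +1.
|Ram(-910, -2002)| = 2, even; anisotropic at {5, ∞}.

[5, inf]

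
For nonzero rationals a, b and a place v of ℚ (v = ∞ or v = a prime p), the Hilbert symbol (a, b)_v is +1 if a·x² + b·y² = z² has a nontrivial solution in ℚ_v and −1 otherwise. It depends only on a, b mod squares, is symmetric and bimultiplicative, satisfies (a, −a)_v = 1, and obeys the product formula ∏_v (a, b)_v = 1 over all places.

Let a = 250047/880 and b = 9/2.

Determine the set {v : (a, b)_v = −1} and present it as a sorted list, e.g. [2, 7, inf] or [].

[5, 11]

Mod squares: a ≡ 385, b ≡ 2. Check v ∈ {∞, 2, 3, 5, 7, 11}.
v=3: a=3^6·(≡1), b=3^2·(≡2) mod 3; (1|3)=+1, (2|3)=-1; (−1)^{6·2·1}·(+1)^2·(-1)^6 = +1.
v=11: a=11^-1·(≡2), b=11^0·(≡10) mod 11; (2|11)=-1, (10|11)=-1; (−1)^{-1·0·5}·(-1)^0·(-1)^-1 = -1.
v=∞: 385 > 0 and 2 > 0  ⇒  (a,b)_∞ = +1.
v=2: v_2(a)=-4, v_2(b)=-1; units ≡ 1, 1 (mod 8); ε·ε+αω+βω = 0·0+-4·0+-1·0 ≡ 0  ⇒  (a,b)_2 = +1.
v=5: a=5^-1·(≡2), b=5^0·(≡2) mod 5; (2|5)=-1, (2|5)=-1; (−1)^{-1·0·2}·(-1)^0·(-1)^-1 = -1.
v=7: a=7^3·(≡3), b=7^0·(≡1) mod 7; (3|7)=-1, (1|7)=+1; (−1)^{3·0·3}·(-1)^0·(+1)^3 = +1.
Ram(385, 2) = {5, 11}; no ℚ_5-point on the conic.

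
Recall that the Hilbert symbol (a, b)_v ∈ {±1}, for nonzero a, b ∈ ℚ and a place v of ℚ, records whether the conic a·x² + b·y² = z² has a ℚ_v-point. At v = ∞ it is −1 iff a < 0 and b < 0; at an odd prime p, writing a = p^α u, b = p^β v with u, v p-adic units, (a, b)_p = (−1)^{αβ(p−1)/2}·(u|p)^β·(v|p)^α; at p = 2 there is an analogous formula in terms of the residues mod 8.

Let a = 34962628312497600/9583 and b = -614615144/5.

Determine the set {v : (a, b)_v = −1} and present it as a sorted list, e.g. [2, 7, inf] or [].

Mod squares: a ≡ 17017, b ≡ -130. Check v ∈ {∞, 2, 3, 5, 7, 11, 13, 17, 37}.
v=3: a=3^2·(≡1), b=3^0·(≡2) mod 3; (1|3)=+1, (2|3)=-1; (−1)^{2·0·1}·(+1)^0·(-1)^2 = +1.
v=7: a=7^-1·(≡2), b=7^0·(≡5) mod 7; (2|7)=+1, (5|7)=-1; (−1)^{-1·0·3}·(+1)^0·(-1)^-1 = -1.
v=17: a=17^3·(≡4), b=17^2·(≡11) mod 17; (4|17)=+1, (11|17)=-1; (−1)^{3·2·8}·(+1)^2·(-1)^3 = -1.
v=5: a=5^2·(≡3), b=5^-1·(≡1) mod 5; (3|5)=-1, (1|5)=+1; (−1)^{2·-1·2}·(-1)^-1·(+1)^2 = -1.
v=37: a=37^-2·(≡21), b=37^0·(≡14) mod 37; (21|37)=+1, (14|37)=-1; (−1)^{-2·0·18}·(+1)^0·(-1)^-2 = +1.
v=11: a=11^3·(≡2), b=11^2·(≡10) mod 11; (2|11)=-1, (10|11)=-1; (−1)^{3·2·5}·(-1)^2·(-1)^3 = -1.
v=∞: 17017 > 0 and -130 < 0  ⇒  (a,b)_∞ = +1.
v=2: v_2(a)=6, v_2(b)=3; units ≡ 1, 7 (mod 8); ε·ε+αω+βω = 0·1+6·0+3·0 ≡ 0  ⇒  (a,b)_2 = +1.
v=13: a=13^5·(≡10), b=13^3·(≡12) mod 13; (10|13)=+1, (12|13)=+1; (−1)^{5·3·6}·(+1)^3·(+1)^5 = +1.
|Ram(17017, -130)| = 4, even; anisotropic at {5, 7, 11, 17}.

[5, 7, 11, 17]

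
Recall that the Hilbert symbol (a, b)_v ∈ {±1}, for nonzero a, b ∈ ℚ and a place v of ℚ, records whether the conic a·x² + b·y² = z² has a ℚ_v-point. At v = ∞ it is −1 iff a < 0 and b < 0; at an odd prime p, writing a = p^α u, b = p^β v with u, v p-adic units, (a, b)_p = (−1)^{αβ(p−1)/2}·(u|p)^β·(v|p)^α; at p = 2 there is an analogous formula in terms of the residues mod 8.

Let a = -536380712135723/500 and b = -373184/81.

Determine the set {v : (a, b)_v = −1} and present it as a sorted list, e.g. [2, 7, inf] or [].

[19, inf]

(a, b) ≡ (-1615, -119) mod (ℚ^×)²; places V = {2, 3, 5, 7, 13, 17, 19, ∞}.
(a,b)_17: α=5, u≡5; β=1, v≡14 (mod 17); (5|17)=-1, (14|17)=-1; sign (−1)^0·-1^1·-1^5 = +1.
(a,b)_19: α=1, u≡2; β=0, v≡18 (mod 19); (2|19)=-1, (18|19)=-1; sign (−1)^0·-1^0·-1^1 = -1.
(a,b)_2: α=-2, β=6; u≡1, v≡1 (mod 8); ε(u)ε(v)=0·0, αω(v)=-2·0, βω(u)=6·0; sum ≡ 0  ⇒  +1.
(a,b)_5: α=-3, u≡3; β=0, v≡1 (mod 5); (3|5)=-1, (1|5)=+1; sign (−1)^0·-1^0·+1^-3 = +1.
(a,b)_7: α=6, u≡1; β=3, v≡1 (mod 7); (1|7)=+1, (1|7)=+1; sign (−1)^0·+1^3·+1^6 = +1.
(a,b)_3: α=0, u≡2; β=-4, v≡1 (mod 3); (2|3)=-1, (1|3)=+1; sign (−1)^0·-1^-4·+1^0 = +1.
(a,b)_∞: sgn(-1615)=−, sgn(-119)=−, so -1.
(a,b)_13: α=2, u≡10; β=0, v≡11 (mod 13); (10|13)=+1, (11|13)=-1; sign (−1)^0·+1^0·-1^2 = +1.
(-1615, -119 / ℚ) ramifies at {19, ∞}: a division algebra.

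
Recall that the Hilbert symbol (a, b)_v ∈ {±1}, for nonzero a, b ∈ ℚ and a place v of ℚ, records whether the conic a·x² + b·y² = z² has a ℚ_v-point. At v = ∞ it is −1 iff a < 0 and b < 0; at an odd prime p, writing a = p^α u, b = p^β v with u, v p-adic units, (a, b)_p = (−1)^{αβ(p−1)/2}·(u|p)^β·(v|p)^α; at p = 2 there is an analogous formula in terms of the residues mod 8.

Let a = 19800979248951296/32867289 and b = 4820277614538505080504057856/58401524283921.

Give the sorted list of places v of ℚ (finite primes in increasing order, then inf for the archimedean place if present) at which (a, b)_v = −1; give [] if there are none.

Mod squares: a ≡ 11, b ≡ 874. Check v ∈ {∞, 2, 3, 7, 11, 13, 17, 19, 23, 31, 37, 41, 43}.
v=43: a=43^0·(≡13), b=43^-2·(≡36) mod 43; (13|43)=+1, (36|43)=+1; (−1)^{0·-2·21}·(+1)^-2·(+1)^0 = +1.
v=3: a=3^-4·(≡2), b=3^-4·(≡1) mod 3; (2|3)=-1, (1|3)=+1; (−1)^{-4·-4·1}·(-1)^-4·(+1)^-4 = +1.
v=7: a=7^-4·(≡1), b=7^-4·(≡5) mod 7; (1|7)=+1, (5|7)=-1; (−1)^{-4·-4·3}·(+1)^-4·(-1)^-4 = +1.
v=37: a=37^2·(≡1), b=37^4·(≡24) mod 37; (1|37)=+1, (24|37)=-1; (−1)^{2·4·18}·(+1)^4·(-1)^2 = +1.
v=31: a=31^0·(≡24), b=31^-2·(≡15) mod 31; (24|31)=-1, (15|31)=-1; (−1)^{0·-2·15}·(-1)^-2·(-1)^0 = +1.
v=13: a=13^-2·(≡6), b=13^-2·(≡12) mod 13; (6|13)=-1, (12|13)=+1; (−1)^{-2·-2·6}·(-1)^-2·(+1)^-2 = +1.
v=41: a=41^2·(≡13), b=41^2·(≡11) mod 41; (13|41)=-1, (11|41)=-1; (−1)^{2·2·20}·(-1)^2·(-1)^2 = +1.
v=2: v_2(a)=12, v_2(b)=19; units ≡ 3, 5 (mod 8); ε·ε+αω+βω = 1·0+12·1+19·1 ≡ 1  ⇒  (a,b)_2 = -1.
v=17: a=17^0·(≡14), b=17^2·(≡7) mod 17; (14|17)=-1, (7|17)=-1; (−1)^{0·2·8}·(-1)^2·(-1)^0 = +1.
v=∞: 11 > 0 and 874 > 0  ⇒  (a,b)_∞ = +1.
v=23: a=23^2·(≡20), b=23^3·(≡22) mod 23; (20|23)=-1, (22|23)=-1; (−1)^{2·3·11}·(-1)^3·(-1)^2 = -1.
v=19: a=19^2·(≡16), b=19^3·(≡2) mod 19; (16|19)=+1, (2|19)=-1; (−1)^{2·3·9}·(+1)^3·(-1)^2 = +1.
v=11: a=11^1·(≡9), b=11^2·(≡9) mod 11; (9|11)=+1, (9|11)=+1; (−1)^{1·2·5}·(+1)^2·(+1)^1 = +1.
Ram(11, 874) = {2, 23}; no ℚ_2-point on the conic.

[2, 23]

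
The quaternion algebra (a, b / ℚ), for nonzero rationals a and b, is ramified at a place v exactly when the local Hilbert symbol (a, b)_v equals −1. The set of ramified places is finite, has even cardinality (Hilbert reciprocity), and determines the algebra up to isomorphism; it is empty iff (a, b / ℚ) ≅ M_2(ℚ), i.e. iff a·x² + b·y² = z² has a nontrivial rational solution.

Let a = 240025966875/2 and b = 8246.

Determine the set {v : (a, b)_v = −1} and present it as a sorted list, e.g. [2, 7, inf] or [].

[2, 3, 19, 31]

(a, b) ≡ (246, 8246) mod (ℚ^×)²; places V = {2, 3, 5, 7, 19, 31, 41, ∞}.
(a,b)_2: α=-1, β=1; u≡3, v≡3 (mod 8); ε(u)ε(v)=1·1, αω(v)=-1·1, βω(u)=1·1; sum ≡ 1  ⇒  -1.
(a,b)_5: α=4, u≡1; β=0, v≡1 (mod 5); (1|5)=+1, (1|5)=+1; sign (−1)^0·+1^0·+1^4 = +1.
(a,b)_∞: sgn(246)=+, sgn(8246)=+, so +1.
(a,b)_31: α=2, u≡15; β=1, v≡18 (mod 31); (15|31)=-1, (18|31)=+1; sign (−1)^0·-1^1·+1^2 = -1.
(a,b)_3: α=3, u≡1; β=0, v≡2 (mod 3); (1|3)=+1, (2|3)=-1; sign (−1)^0·+1^0·-1^3 = -1.
(a,b)_19: α=2, u≡2; β=1, v≡16 (mod 19); (2|19)=-1, (16|19)=+1; sign (−1)^0·-1^1·+1^2 = -1.
(a,b)_41: α=1, u≡35; β=0, v≡5 (mod 41); (35|41)=-1, (5|41)=+1; sign (−1)^0·-1^0·+1^1 = +1.
(a,b)_7: α=0, u≡1; β=1, v≡2 (mod 7); (1|7)=+1, (2|7)=+1; sign (−1)^0·+1^1·+1^0 = +1.
(246, 8246 / ℚ) ramifies at {2, 3, 19, 31}: a division algebra.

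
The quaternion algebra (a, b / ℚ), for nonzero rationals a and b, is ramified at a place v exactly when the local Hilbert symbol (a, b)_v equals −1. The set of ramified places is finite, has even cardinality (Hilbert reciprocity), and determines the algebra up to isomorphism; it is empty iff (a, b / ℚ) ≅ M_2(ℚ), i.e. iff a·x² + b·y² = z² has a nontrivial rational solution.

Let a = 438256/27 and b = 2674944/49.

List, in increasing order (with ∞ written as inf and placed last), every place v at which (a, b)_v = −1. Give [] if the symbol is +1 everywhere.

[3, 43]

(a, b) ≡ (1677, 129) mod (ℚ^×)²; places V = {2, 3, 7, 13, 43, ∞}.
(a,b)_3: α=-3, u≡1; β=5, v≡1 (mod 3); (1|3)=+1, (1|3)=+1; sign (−1)^1·+1^5·+1^-3 = -1.
(a,b)_43: α=1, u≡8; β=1, v≡5 (mod 43); (8|43)=-1, (5|43)=-1; sign (−1)^1·-1^1·-1^1 = -1.
(a,b)_7: α=2, u≡2; β=-2, v≡6 (mod 7); (2|7)=+1, (6|7)=-1; sign (−1)^0·+1^-2·-1^2 = +1.
(a,b)_∞: sgn(1677)=+, sgn(129)=+, so +1.
(a,b)_13: α=1, u≡3; β=0, v≡9 (mod 13); (3|13)=+1, (9|13)=+1; sign (−1)^0·+1^0·+1^1 = +1.
(a,b)_2: α=4, β=8; u≡5, v≡1 (mod 8); ε(u)ε(v)=0·0, αω(v)=4·0, βω(u)=8·1; sum ≡ 0  ⇒  +1.
|Ram(1677, 129)| = 2, even; anisotropic at {3, 43}.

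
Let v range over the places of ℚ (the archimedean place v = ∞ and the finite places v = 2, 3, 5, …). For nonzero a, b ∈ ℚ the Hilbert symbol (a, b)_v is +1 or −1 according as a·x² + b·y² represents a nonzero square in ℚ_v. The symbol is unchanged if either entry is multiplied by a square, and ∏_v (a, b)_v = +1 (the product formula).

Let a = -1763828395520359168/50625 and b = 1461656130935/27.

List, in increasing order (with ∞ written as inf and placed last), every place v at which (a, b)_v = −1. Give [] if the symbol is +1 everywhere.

[3, 5, 7, 11, 37, 43]

(a, b) ≡ (-5022787, 26471445) mod (ℚ^×)²; places V = {2, 3, 5, 7, 11, 13, 37, 41, 43, ∞}.
(a,b)_37: α=3, u≡22; β=2, v≡19 (mod 37); (22|37)=-1, (19|37)=-1; sign (−1)^0·-1^2·-1^3 = -1.
(a,b)_5: α=-4, u≡2; β=1, v≡1 (mod 5); (2|5)=-1, (1|5)=+1; sign (−1)^0·-1^1·+1^-4 = -1.
(a,b)_2: α=8, β=0; u≡5, v≡5 (mod 8); ε(u)ε(v)=0·0, αω(v)=8·1, βω(u)=0·1; sum ≡ 0  ⇒  +1.
(a,b)_41: α=1, u≡9; β=1, v≡2 (mod 41); (9|41)=+1, (2|41)=+1; sign (−1)^0·+1^1·+1^1 = +1.
(a,b)_3: α=-4, u≡2; β=-3, v≡2 (mod 3); (2|3)=-1, (2|3)=-1; sign (−1)^0·-1^-3·-1^-4 = -1.
(a,b)_13: α=2, u≡3; β=1, v≡10 (mod 13); (3|13)=+1, (10|13)=+1; sign (−1)^0·+1^1·+1^2 = +1.
(a,b)_43: α=1, u≡29; β=1, v≡33 (mod 43); (29|43)=-1, (33|43)=-1; sign (−1)^1·-1^1·-1^1 = -1.
(a,b)_7: α=3, u≡4; β=1, v≡1 (mod 7); (4|7)=+1, (1|7)=+1; sign (−1)^1·+1^1·+1^3 = -1.
(a,b)_11: α=3, u≡4; β=3, v≡1 (mod 11); (4|11)=+1, (1|11)=+1; sign (−1)^1·+1^3·+1^3 = -1.
(a,b)_∞: sgn(-5022787)=−, sgn(26471445)=+, so +1.
|Ram(-5022787, 26471445)| = 6, even; anisotropic at {3, 5, 7, 11, 37, 43}.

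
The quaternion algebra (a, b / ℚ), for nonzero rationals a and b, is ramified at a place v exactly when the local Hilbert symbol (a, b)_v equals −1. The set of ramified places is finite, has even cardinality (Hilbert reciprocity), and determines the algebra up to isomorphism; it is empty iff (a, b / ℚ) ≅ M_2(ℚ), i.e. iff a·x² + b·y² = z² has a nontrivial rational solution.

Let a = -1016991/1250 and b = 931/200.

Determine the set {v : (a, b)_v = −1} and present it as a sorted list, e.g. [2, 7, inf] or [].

Mod squares: a ≡ -782, b ≡ 38. Check v ∈ {∞, 2, 3, 5, 7, 17, 19, 23}.
v=17: a=17^3·(≡11), b=17^0·(≡1) mod 17; (11|17)=-1, (1|17)=+1; (−1)^{3·0·8}·(-1)^0·(+1)^3 = +1.
v=5: a=5^-4·(≡2), b=5^-2·(≡2) mod 5; (2|5)=-1, (2|5)=-1; (−1)^{-4·-2·2}·(-1)^-2·(-1)^-4 = +1.
v=7: a=7^0·(≡1), b=7^2·(≡3) mod 7; (1|7)=+1, (3|7)=-1; (−1)^{0·2·3}·(+1)^2·(-1)^0 = +1.
v=23: a=23^1·(≡13), b=23^0·(≡5) mod 23; (13|23)=+1, (5|23)=-1; (−1)^{1·0·11}·(+1)^0·(-1)^1 = -1.
v=∞: -782 < 0 and 38 > 0  ⇒  (a,b)_∞ = +1.
v=2: v_2(a)=-1, v_2(b)=-3; units ≡ 1, 3 (mod 8); ε·ε+αω+βω = 0·1+-1·1+-3·0 ≡ 1  ⇒  (a,b)_2 = -1.
v=19: a=19^0·(≡4), b=19^1·(≡3) mod 19; (4|19)=+1, (3|19)=-1; (−1)^{0·1·9}·(+1)^1·(-1)^0 = +1.
v=3: a=3^2·(≡1), b=3^0·(≡2) mod 3; (1|3)=+1, (2|3)=-1; (−1)^{2·0·1}·(+1)^0·(-1)^2 = +1.
Ram(-782, 38) = {2, 23}; no ℚ_2-point on the conic.

[2, 23]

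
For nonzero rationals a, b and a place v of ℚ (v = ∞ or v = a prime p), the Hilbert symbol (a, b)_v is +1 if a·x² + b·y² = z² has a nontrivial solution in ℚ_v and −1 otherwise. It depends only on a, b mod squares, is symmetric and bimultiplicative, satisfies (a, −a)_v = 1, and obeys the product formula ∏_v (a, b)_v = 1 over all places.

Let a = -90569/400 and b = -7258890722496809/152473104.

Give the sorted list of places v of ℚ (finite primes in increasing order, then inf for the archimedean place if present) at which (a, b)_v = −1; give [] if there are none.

[2, 17, 23, 29, 41, inf]

(a, b) ≡ (-41, -215441) mod (ℚ^×)²; places V = {2, 3, 5, 7, 11, 17, 19, 23, 29, 37, 41, 47, ∞}.
(a,b)_17: α=0, u≡14; β=1, v≡16 (mod 17); (14|17)=-1, (16|17)=+1; sign (−1)^0·-1^1·+1^0 = -1.
(a,b)_47: α=2, u≡12; β=0, v≡27 (mod 47); (12|47)=+1, (27|47)=+1; sign (−1)^0·+1^0·+1^2 = +1.
(a,b)_29: α=0, u≡10; β=1, v≡16 (mod 29); (10|29)=-1, (16|29)=+1; sign (−1)^0·-1^1·+1^0 = -1.
(a,b)_19: α=0, u≡4; β=1, v≡4 (mod 19); (4|19)=+1, (4|19)=+1; sign (−1)^0·+1^1·+1^0 = +1.
(a,b)_7: α=0, u≡4; β=-6, v≡3 (mod 7); (4|7)=+1, (3|7)=-1; sign (−1)^0·+1^-6·-1^0 = +1.
(a,b)_5: α=-2, u≡1; β=0, v≡4 (mod 5); (1|5)=+1, (4|5)=+1; sign (−1)^0·+1^0·+1^-2 = +1.
(a,b)_∞: sgn(-41)=−, sgn(-215441)=−, so -1.
(a,b)_2: α=-4, β=-4; u≡7, v≡7 (mod 8); ε(u)ε(v)=1·1, αω(v)=-4·0, βω(u)=-4·0; sum ≡ 1  ⇒  -1.
(a,b)_11: α=0, u≡4; β=4, v≡9 (mod 11); (4|11)=+1, (9|11)=+1; sign (−1)^0·+1^4·+1^0 = +1.
(a,b)_3: α=0, u≡1; β=-4, v≡1 (mod 3); (1|3)=+1, (1|3)=+1; sign (−1)^0·+1^-4·+1^0 = +1.
(a,b)_37: α=0, u≡36; β=2, v≡12 (mod 37); (36|37)=+1, (12|37)=+1; sign (−1)^0·+1^2·+1^0 = +1.
(a,b)_23: α=0, u≡21; β=1, v≡22 (mod 23); (21|23)=-1, (22|23)=-1; sign (−1)^0·-1^1·-1^0 = -1.
(a,b)_41: α=1, u≡20; β=2, v≡30 (mod 41); (20|41)=+1, (30|41)=-1; sign (−1)^0·+1^2·-1^1 = -1.
(-41, -215441 / ℚ) ramifies at {2, 17, 23, 29, 41, ∞}: a division algebra.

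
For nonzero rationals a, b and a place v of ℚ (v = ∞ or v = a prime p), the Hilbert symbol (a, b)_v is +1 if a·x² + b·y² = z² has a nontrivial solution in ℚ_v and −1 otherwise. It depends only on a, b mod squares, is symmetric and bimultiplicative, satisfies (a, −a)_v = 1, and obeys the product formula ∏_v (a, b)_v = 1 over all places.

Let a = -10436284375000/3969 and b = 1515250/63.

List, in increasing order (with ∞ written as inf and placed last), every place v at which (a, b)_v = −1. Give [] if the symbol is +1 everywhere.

(a, b) ≡ (-22, 424270) mod (ℚ^×)²; places V = {2, 3, 5, 7, 11, 19, 29, ∞}.
(a,b)_7: α=-2, u≡5; β=-1, v≡1 (mod 7); (5|7)=-1, (1|7)=+1; sign (−1)^0·-1^-1·+1^-2 = -1.
(a,b)_19: α=2, u≡6; β=1, v≡17 (mod 19); (6|19)=+1, (17|19)=+1; sign (−1)^0·+1^1·+1^2 = +1.
(a,b)_2: α=3, β=1; u≡5, v≡7 (mod 8); ε(u)ε(v)=0·1, αω(v)=3·0, βω(u)=1·1; sum ≡ 1  ⇒  -1.
(a,b)_11: α=1, u≡5; β=1, v≡1 (mod 11); (5|11)=+1, (1|11)=+1; sign (−1)^1·+1^1·+1^1 = -1.
(a,b)_5: α=8, u≡3; β=3, v≡4 (mod 5); (3|5)=-1, (4|5)=+1; sign (−1)^0·-1^3·+1^8 = -1.
(a,b)_3: α=-4, u≡2; β=-2, v≡1 (mod 3); (2|3)=-1, (1|3)=+1; sign (−1)^0·-1^-2·+1^-4 = +1.
(a,b)_∞: sgn(-22)=−, sgn(424270)=+, so +1.
(a,b)_29: α=2, u≡20; β=1, v≡10 (mod 29); (20|29)=+1, (10|29)=-1; sign (−1)^0·+1^1·-1^2 = +1.
Ram(-22, 424270) = {2, 5, 7, 11}; no ℚ_2-point on the conic.

[2, 5, 7, 11]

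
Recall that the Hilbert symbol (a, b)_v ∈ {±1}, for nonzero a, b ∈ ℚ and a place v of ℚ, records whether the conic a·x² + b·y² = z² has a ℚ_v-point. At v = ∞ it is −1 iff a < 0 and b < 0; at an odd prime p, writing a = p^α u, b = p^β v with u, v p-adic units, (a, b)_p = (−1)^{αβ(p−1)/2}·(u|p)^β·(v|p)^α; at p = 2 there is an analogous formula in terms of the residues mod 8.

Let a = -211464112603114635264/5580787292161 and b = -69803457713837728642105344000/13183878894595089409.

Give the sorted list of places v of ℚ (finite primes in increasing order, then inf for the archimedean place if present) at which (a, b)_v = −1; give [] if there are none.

[3, 11, 13, inf]

Mod squares: a ≡ -154, b ≡ -15015. Check v ∈ {∞, 2, 3, 5, 7, 11, 13, 23, 29, 53}.
v=11: a=11^1·(≡10), b=11^1·(≡7) mod 11; (10|11)=-1, (7|11)=-1; (−1)^{1·1·5}·(-1)^1·(-1)^1 = -1.
v=13: a=13^2·(≡8), b=13^3·(≡6) mod 13; (8|13)=-1, (6|13)=-1; (−1)^{2·3·6}·(-1)^3·(-1)^2 = -1.
v=5: a=5^0·(≡1), b=5^3·(≡2) mod 5; (1|5)=+1, (2|5)=-1; (−1)^{0·3·2}·(+1)^3·(-1)^0 = +1.
v=23: a=23^2·(≡15), b=23^4·(≡18) mod 23; (15|23)=-1, (18|23)=+1; (−1)^{2·4·11}·(-1)^4·(+1)^2 = +1.
v=29: a=29^-4·(≡9), b=29^-6·(≡13) mod 29; (9|29)=+1, (13|29)=+1; (−1)^{-4·-6·14}·(+1)^-6·(+1)^-4 = +1.
v=7: a=7^3·(≡3), b=7^3·(≡1) mod 7; (3|7)=-1, (1|7)=+1; (−1)^{3·3·3}·(-1)^3·(+1)^3 = +1.
v=2: v_2(a)=17, v_2(b)=24; units ≡ 3, 1 (mod 8); ε·ε+αω+βω = 1·0+17·0+24·1 ≡ 0  ⇒  (a,b)_2 = +1.
v=3: a=3^14·(≡2), b=3^15·(≡2) mod 3; (2|3)=-1, (2|3)=-1; (−1)^{14·15·1}·(-1)^15·(-1)^14 = -1.
v=∞: -154 < 0 and -15015 < 0  ⇒  (a,b)_∞ = -1.
v=53: a=53^-4·(≡34), b=53^-6·(≡37) mod 53; (34|53)=-1, (37|53)=+1; (−1)^{-4·-6·26}·(-1)^-6·(+1)^-4 = +1.
Ram(-154, -15015) = {3, 11, 13, ∞}; no ℚ_3-point on the conic.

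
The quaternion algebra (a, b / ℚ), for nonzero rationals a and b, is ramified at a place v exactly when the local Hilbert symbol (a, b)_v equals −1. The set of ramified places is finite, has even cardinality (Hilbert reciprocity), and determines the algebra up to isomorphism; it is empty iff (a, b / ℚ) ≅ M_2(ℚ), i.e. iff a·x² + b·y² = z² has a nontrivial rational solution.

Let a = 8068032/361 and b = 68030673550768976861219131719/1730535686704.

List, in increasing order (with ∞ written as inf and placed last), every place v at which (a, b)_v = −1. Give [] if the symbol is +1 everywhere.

Mod squares: a ≡ 14007, b ≡ 13921509. Check v ∈ {∞, 2, 3, 7, 11, 19, 23, 29, 37, 41}.
v=41: a=41^0·(≡14), b=41^1·(≡6) mod 41; (14|41)=-1, (6|41)=-1; (−1)^{0·1·20}·(-1)^1·(-1)^0 = -1.
v=23: a=23^1·(≡5), b=23^3·(≡14) mod 23; (5|23)=-1, (14|23)=-1; (−1)^{1·3·11}·(-1)^3·(-1)^1 = -1.
v=3: a=3^3·(≡1), b=3^17·(≡1) mod 3; (1|3)=+1, (1|3)=+1; (−1)^{3·17·1}·(+1)^17·(+1)^3 = -1.
v=11: a=11^0·(≡3), b=11^-2·(≡7) mod 11; (3|11)=+1, (7|11)=-1; (−1)^{0·-2·5}·(+1)^-2·(-1)^0 = +1.
v=∞: 14007 > 0 and 13921509 > 0  ⇒  (a,b)_∞ = +1.
v=37: a=37^0·(≡25), b=37^1·(≡26) mod 37; (25|37)=+1, (26|37)=+1; (−1)^{0·1·18}·(+1)^1·(+1)^0 = +1.
v=19: a=19^-2·(≡5), b=19^-7·(≡2) mod 19; (5|19)=+1, (2|19)=-1; (−1)^{-2·-7·9}·(+1)^-7·(-1)^-2 = +1.
v=2: v_2(a)=6, v_2(b)=-4; units ≡ 7, 5 (mod 8); ε·ε+αω+βω = 1·0+6·1+-4·0 ≡ 0  ⇒  (a,b)_2 = +1.
v=7: a=7^1·(≡3), b=7^9·(≡3) mod 7; (3|7)=-1, (3|7)=-1; (−1)^{1·9·3}·(-1)^9·(-1)^1 = -1.
v=29: a=29^1·(≡12), b=29^4·(≡6) mod 29; (12|29)=-1, (6|29)=+1; (−1)^{1·4·14}·(-1)^4·(+1)^1 = +1.
Ram(14007, 13921509) = {3, 7, 23, 41}; no ℚ_3-point on the conic.

[3, 7, 23, 41]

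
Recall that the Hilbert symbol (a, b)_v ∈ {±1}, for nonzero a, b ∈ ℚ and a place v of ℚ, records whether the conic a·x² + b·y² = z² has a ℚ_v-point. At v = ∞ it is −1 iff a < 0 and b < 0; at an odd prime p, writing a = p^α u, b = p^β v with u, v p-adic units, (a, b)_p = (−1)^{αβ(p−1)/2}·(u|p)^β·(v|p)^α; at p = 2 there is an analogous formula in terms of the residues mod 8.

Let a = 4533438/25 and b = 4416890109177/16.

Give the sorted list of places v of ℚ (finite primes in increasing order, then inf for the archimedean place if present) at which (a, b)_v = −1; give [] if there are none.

[3, 13, 19, 23]

(a, b) ≡ (12558, 57) mod (ℚ^×)²; places V = {2, 3, 5, 7, 13, 19, 23, ∞}.
(a,b)_7: α=1, u≡2; β=4, v≡1 (mod 7); (2|7)=+1, (1|7)=+1; sign (−1)^0·+1^4·+1^1 = +1.
(a,b)_19: α=2, u≡3; β=3, v≡15 (mod 19); (3|19)=-1, (15|19)=-1; sign (−1)^0·-1^3·-1^2 = -1.
(a,b)_13: α=1, u≡12; β=2, v≡11 (mod 13); (12|13)=+1, (11|13)=-1; sign (−1)^0·+1^2·-1^1 = -1.
(a,b)_2: α=1, β=-4; u≡7, v≡1 (mod 8); ε(u)ε(v)=1·0, αω(v)=1·0, βω(u)=-4·0; sum ≡ 0  ⇒  +1.
(a,b)_5: α=-2, u≡3; β=0, v≡2 (mod 5); (3|5)=-1, (2|5)=-1; sign (−1)^0·-1^0·-1^-2 = +1.
(a,b)_3: α=1, u≡1; β=1, v≡1 (mod 3); (1|3)=+1, (1|3)=+1; sign (−1)^1·+1^1·+1^1 = -1.
(a,b)_23: α=1, u≡21; β=2, v≡10 (mod 23); (21|23)=-1, (10|23)=-1; sign (−1)^0·-1^2·-1^1 = -1.
(a,b)_∞: sgn(12558)=+, sgn(57)=+, so +1.
Ram(12558, 57) = {3, 13, 19, 23}; no ℚ_3-point on the conic.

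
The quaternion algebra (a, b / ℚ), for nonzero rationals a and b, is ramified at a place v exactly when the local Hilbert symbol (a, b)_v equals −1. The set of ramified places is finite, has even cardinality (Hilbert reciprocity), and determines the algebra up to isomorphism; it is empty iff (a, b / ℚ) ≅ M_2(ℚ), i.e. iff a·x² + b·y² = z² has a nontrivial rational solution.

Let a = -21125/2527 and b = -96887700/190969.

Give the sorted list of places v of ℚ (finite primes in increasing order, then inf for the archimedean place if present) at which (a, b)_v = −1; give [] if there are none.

[5, inf]

Mod squares: a ≡ -35, b ≡ -13. Check v ∈ {∞, 2, 3, 5, 7, 13, 19, 23}.
v=7: a=7^-1·(≡2), b=7^2·(≡2) mod 7; (2|7)=+1, (2|7)=+1; (−1)^{-1·2·3}·(+1)^2·(+1)^-1 = +1.
v=∞: -35 < 0 and -13 < 0  ⇒  (a,b)_∞ = -1.
v=19: a=19^-2·(≡14), b=19^-2·(≡4) mod 19; (14|19)=-1, (4|19)=+1; (−1)^{-2·-2·9}·(-1)^-2·(+1)^-2 = +1.
v=3: a=3^0·(≡1), b=3^2·(≡2) mod 3; (1|3)=+1, (2|3)=-1; (−1)^{0·2·1}·(+1)^2·(-1)^0 = +1.
v=13: a=13^2·(≡1), b=13^3·(≡4) mod 13; (1|13)=+1, (4|13)=+1; (−1)^{2·3·6}·(+1)^3·(+1)^2 = +1.
v=23: a=23^0·(≡19), b=23^-2·(≡22) mod 23; (19|23)=-1, (22|23)=-1; (−1)^{0·-2·11}·(-1)^-2·(-1)^0 = +1.
v=5: a=5^3·(≡3), b=5^2·(≡3) mod 5; (3|5)=-1, (3|5)=-1; (−1)^{3·2·2}·(-1)^2·(-1)^3 = -1.
v=2: v_2(a)=0, v_2(b)=2; units ≡ 5, 3 (mod 8); ε·ε+αω+βω = 0·1+0·1+2·1 ≡ 0  ⇒  (a,b)_2 = +1.
|Ram(-35, -13)| = 2, even; anisotropic at {5, ∞}.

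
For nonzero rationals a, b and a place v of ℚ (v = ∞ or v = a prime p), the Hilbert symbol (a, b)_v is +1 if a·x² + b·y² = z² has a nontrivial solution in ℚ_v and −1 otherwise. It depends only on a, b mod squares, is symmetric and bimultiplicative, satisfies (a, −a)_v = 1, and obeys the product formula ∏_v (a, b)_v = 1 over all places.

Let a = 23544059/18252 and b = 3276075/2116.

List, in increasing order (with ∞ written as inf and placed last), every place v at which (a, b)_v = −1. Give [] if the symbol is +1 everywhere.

[]

Mod squares: a ≡ 33, b ≡ 3. Check v ∈ {∞, 2, 3, 5, 7, 11, 13, 19, 23}.
v=11: a=11^3·(≡4), b=11^2·(≡1) mod 11; (4|11)=+1, (1|11)=+1; (−1)^{3·2·5}·(+1)^2·(+1)^3 = +1.
v=7: a=7^2·(≡6), b=7^0·(≡6) mod 7; (6|7)=-1, (6|7)=-1; (−1)^{2·0·3}·(-1)^0·(-1)^2 = +1.
v=19: a=19^2·(≡12), b=19^2·(≡18) mod 19; (12|19)=-1, (18|19)=-1; (−1)^{2·2·9}·(-1)^2·(-1)^2 = +1.
v=23: a=23^0·(≡19), b=23^-2·(≡6) mod 23; (19|23)=-1, (6|23)=+1; (−1)^{0·-2·11}·(-1)^-2·(+1)^0 = +1.
v=5: a=5^0·(≡2), b=5^2·(≡3) mod 5; (2|5)=-1, (3|5)=-1; (−1)^{0·2·2}·(-1)^2·(-1)^0 = +1.
v=3: a=3^-3·(≡2), b=3^1·(≡1) mod 3; (2|3)=-1, (1|3)=+1; (−1)^{-3·1·1}·(-1)^1·(+1)^-3 = +1.
v=∞: 33 > 0 and 3 > 0  ⇒  (a,b)_∞ = +1.
v=13: a=13^-2·(≡8), b=13^0·(≡1) mod 13; (8|13)=-1, (1|13)=+1; (−1)^{-2·0·6}·(-1)^0·(+1)^-2 = +1.
v=2: v_2(a)=-2, v_2(b)=-2; units ≡ 1, 3 (mod 8); ε·ε+αω+βω = 0·1+-2·1+-2·0 ≡ 0  ⇒  (a,b)_2 = +1.
Ram(a, b) = ∅: the form 33·x² + 3·y² − z² is isotropic over every ℚ_v, so by Hasse–Minkowski it is isotropic over ℚ.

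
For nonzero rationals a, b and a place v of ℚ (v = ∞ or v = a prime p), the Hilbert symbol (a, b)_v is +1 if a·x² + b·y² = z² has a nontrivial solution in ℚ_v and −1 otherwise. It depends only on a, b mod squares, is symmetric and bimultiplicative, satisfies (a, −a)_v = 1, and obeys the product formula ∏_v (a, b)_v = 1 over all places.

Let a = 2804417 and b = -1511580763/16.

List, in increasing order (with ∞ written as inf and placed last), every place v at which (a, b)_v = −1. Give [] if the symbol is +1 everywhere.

Mod squares: a ≡ 473, b ≡ -43. Check v ∈ {∞, 2, 7, 11, 43}.
v=∞: 473 > 0 and -43 < 0  ⇒  (a,b)_∞ = +1.
v=2: v_2(a)=0, v_2(b)=-4; units ≡ 1, 5 (mod 8); ε·ε+αω+βω = 0·0+0·1+-4·0 ≡ 0  ⇒  (a,b)_2 = +1.
v=11: a=11^3·(≡6), b=11^4·(≡5) mod 11; (6|11)=-1, (5|11)=+1; (−1)^{3·4·5}·(-1)^4·(+1)^3 = +1.
v=7: a=7^2·(≡1), b=7^4·(≡5) mod 7; (1|7)=+1, (5|7)=-1; (−1)^{2·4·3}·(+1)^4·(-1)^2 = +1.
v=43: a=43^1·(≡31), b=43^1·(≡28) mod 43; (31|43)=+1, (28|43)=-1; (−1)^{1·1·21}·(+1)^1·(-1)^1 = +1.
Every local symbol is +1, so the conic 473·x² + -43·y² = z² has ℚ_v-points for all v and hence a ℚ-point; (a, b / ℚ) ≅ M_2(ℚ).

[]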